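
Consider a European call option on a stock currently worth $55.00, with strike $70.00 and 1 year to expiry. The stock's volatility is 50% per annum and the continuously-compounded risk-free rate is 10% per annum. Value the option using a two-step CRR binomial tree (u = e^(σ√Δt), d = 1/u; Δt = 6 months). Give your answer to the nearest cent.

$8.79

CRR parameters: u = e^(σ√Δt) = e^(0.5·√0.5) = 1.4241, d = 1/u = 0.7022
Per-period rate: rΔt = 0.1·0.5 = 0.05, so R = e^0.05 = 1.0513
Risk-neutral probability p = (e^0.05 − 0.7022)/(1.4241 − 0.7022) = 0.3491/0.7219 = 0.4835
Terminal stock prices: S_uu = 111.5, S_ud = 55, S_dd = 27.12
Terminal payoffs (S − K): max(41.55, 0) = 41.55, max(-15, 0) = 0, max(-42.88, 0) = 0
Node u (S = 78.33): V_u = e^(−0.05)·[0.4835·41.5463 + 0.5165·0.0000] = 19.1096
Node d (S = 38.62): V_d = e^(−0.05)·[0.4835·0.0000 + 0.5165·0.0000] = 0.0000
Node 0 (S = 55): V_0 = e^(−0.05)·[0.4835·19.1096 + 0.5165·0.0000] = 8.7896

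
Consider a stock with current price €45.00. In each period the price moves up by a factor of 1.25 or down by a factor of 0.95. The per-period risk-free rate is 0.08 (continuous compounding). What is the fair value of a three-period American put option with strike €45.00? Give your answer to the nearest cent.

€1.15

Risk-neutral probability p = (e^0.08 − 0.95)/(1.25 − 0.95) = 0.1333/0.3000 = 0.4443
Terminal stock prices: S_uuu = 87.89, S_uud = 66.8, S_udd = 50.77, S_ddd = 38.58
Terminal payoffs (K − S): max(-42.89, 0) = 0, max(-21.8, 0) = 0, max(-5.766, 0) = 0, max(6.418, 0) = 6.418
Node uu (S = 70.31): continuation = e^(−0.08)·[0.4443·0.0000 + 0.5557·0.0000] = 0.0000; exercise value = 0.0000 ≤ continuation, so V_uu = 0.0000
Node ud (S = 53.44): continuation = e^(−0.08)·[0.4443·0.0000 + 0.5557·0.0000] = 0.0000; exercise value = 0.0000 ≤ continuation, so V_ud = 0.0000
Node dd (S = 40.61): continuation = e^(−0.08)·[0.4443·0.0000 + 0.5557·6.4181] = 3.2924; exercise value = 4.3875 > continuation, so V_dd = 4.3875 (exercise)
Node u (S = 56.25): continuation = e^(−0.08)·[0.4443·0.0000 + 0.5557·0.0000] = 0.0000; exercise value = 0.0000 ≤ continuation, so V_u = 0.0000
Node d (S = 42.75): continuation = e^(−0.08)·[0.4443·0.0000 + 0.5557·4.3875] = 2.2507; exercise value = 2.2500 ≤ continuation, so V_d = 2.2507
Node 0 (S = 45): continuation = e^(−0.08)·[0.4443·0.0000 + 0.5557·2.2507] = 1.1546; exercise value = 0.0000 ≤ continuation, so V_0 = 1.1546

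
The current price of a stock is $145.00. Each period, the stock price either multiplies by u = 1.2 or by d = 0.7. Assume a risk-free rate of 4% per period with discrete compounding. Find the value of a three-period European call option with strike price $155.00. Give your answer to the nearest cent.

$26.71

Risk-neutral probability p = (1 + 0.04 − 0.7)/(1.2 − 0.7) = 0.3400/0.5000 = 0.6800
Terminal stock prices: S_uuu = 250.6, S_uud = 146.2, S_udd = 85.26, S_ddd = 49.73
Terminal payoffs (S − K): max(95.56, 0) = 95.56, max(-8.84, 0) = 0, max(-69.74, 0) = 0, max(-105.3, 0) = 0
Node uu (S = 208.8): V_uu = 1/1.04·[0.6800·95.5600 + 0.3200·0.0000] = 62.4815
Node ud (S = 121.8): V_ud = 1/1.04·[0.6800·0.0000 + 0.3200·0.0000] = 0.0000
Node dd (S = 71.05): V_dd = 1/1.04·[0.6800·0.0000 + 0.3200·0.0000] = 0.0000
Node u (S = 174): V_u = 1/1.04·[0.6800·62.4815 + 0.3200·0.0000] = 40.8533
Node d (S = 101.5): V_d = 1/1.04·[0.6800·0.0000 + 0.3200·0.0000] = 0.0000
Node 0 (S = 145): V_0 = 1/1.04·[0.6800·40.8533 + 0.3200·0.0000] = 26.7118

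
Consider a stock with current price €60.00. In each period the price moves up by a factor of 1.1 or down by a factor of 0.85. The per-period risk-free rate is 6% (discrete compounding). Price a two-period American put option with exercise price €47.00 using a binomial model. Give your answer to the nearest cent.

€0.08

Risk-neutral probability p = (1 + 0.06 − 0.85)/(1.1 − 0.85) = 0.2100/0.2500 = 0.8400
Terminal stock prices: S_uu = 72.6, S_ud = 56.1, S_dd = 43.35
Terminal payoffs (K − S): max(-25.6, 0) = 0, max(-9.1, 0) = 0, max(3.65, 0) = 3.65
Node u (S = 66): continuation = 1/1.06·[0.8400·0.0000 + 0.1600·0.0000] = 0.0000; exercise value = 0.0000 ≤ continuation, so V_u = 0.0000
Node d (S = 51): continuation = 1/1.06·[0.8400·0.0000 + 0.1600·3.6500] = 0.5509; exercise value = 0.0000 ≤ continuation, so V_d = 0.5509
Node 0 (S = 60): continuation = 1/1.06·[0.8400·0.0000 + 0.1600·0.5509] = 0.0832; exercise value = 0.0000 ≤ continuation, so V_0 = 0.0832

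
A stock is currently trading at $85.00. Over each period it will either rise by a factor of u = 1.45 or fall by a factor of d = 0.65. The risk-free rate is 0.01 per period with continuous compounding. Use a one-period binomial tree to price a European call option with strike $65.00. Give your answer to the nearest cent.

Risk-neutral probability p = (e^0.01 − 0.65)/(1.45 − 0.65) = 0.3601/0.8000 = 0.4501
Terminal stock prices: S_u = 123.2, S_d = 55.25
Terminal payoffs (S − K): max(58.25, 0) = 58.25, max(-9.75, 0) = 0
Node 0 (S = 85): V_0 = e^(−0.01)·[0.4501·58.2500 + 0.5499·0.0000] = 25.9553

$25.96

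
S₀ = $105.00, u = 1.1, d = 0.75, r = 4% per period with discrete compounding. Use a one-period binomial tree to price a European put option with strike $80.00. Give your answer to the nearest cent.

$0.21

Risk-neutral probability p = (1 + 0.04 − 0.75)/(1.1 − 0.75) = 0.2900/0.3500 = 0.8286
Terminal stock prices: S_u = 115.5, S_d = 78.75
Terminal payoffs (K − S): max(-35.5, 0) = 0, max(1.25, 0) = 1.25
Node 0 (S = 105): V_0 = 1/1.04·[0.8286·0.0000 + 0.1714·1.2500] = 0.2060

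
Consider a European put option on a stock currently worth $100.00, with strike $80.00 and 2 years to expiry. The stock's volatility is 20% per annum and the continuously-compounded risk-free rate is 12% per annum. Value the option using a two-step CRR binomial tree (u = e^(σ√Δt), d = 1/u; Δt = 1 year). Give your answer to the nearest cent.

$0.55

CRR parameters: u = e^(σ√Δt) = e^(0.2·√1) = 1.2214, d = 1/u = 0.8187
Per-period rate: rΔt = 0.12·1 = 0.12, so R = e^0.12 = 1.1275
Risk-neutral probability p = (e^0.12 − 0.8187)/(1.2214 − 0.8187) = 0.3088/0.4027 = 0.7668
Terminal stock prices: S_uu = 149.2, S_ud = 100, S_dd = 67.03
Terminal payoffs (K − S): max(-69.18, 0) = 0, max(-20, 0) = 0, max(12.97, 0) = 12.97
Node u (S = 122.1): V_u = e^(−0.12)·[0.7668·0.0000 + 0.2332·0.0000] = 0.0000
Node d (S = 81.87): V_d = e^(−0.12)·[0.7668·0.0000 + 0.2332·12.9680] = 2.6822
Node 0 (S = 100): V_0 = e^(−0.12)·[0.7668·0.0000 + 0.2332·2.6822] = 0.5548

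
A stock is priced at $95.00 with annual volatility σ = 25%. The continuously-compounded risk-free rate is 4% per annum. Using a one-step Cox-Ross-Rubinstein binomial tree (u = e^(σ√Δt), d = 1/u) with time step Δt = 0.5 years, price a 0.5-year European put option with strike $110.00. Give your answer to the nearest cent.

CRR parameters: u = e^(σ√Δt) = e^(0.25·√0.5) = 1.1934, d = 1/u = 0.8380
Per-period rate: rΔt = 0.04·0.5 = 0.02, so R = e^0.02 = 1.0202
Risk-neutral probability p = (e^0.02 − 0.8380)/(1.1934 − 0.8380) = 0.1822/0.3554 = 0.5128
Terminal stock prices: S_u = 113.4, S_d = 79.61
Terminal payoffs (K − S): max(-3.37, 0) = 0, max(30.39, 0) = 30.39
Node 0 (S = 95): V_0 = e^(−0.02)·[0.5128·0.0000 + 0.4872·30.3931] = 14.5155

$14.52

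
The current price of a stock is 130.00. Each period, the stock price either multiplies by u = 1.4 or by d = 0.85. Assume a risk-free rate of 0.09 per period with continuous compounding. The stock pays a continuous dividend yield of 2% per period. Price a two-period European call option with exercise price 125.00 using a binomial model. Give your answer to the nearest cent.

Per-period risk-free factor R = e^0.09 = 1.0942; dividend-adjusted growth = e^(0.09−0.02) = 1.0725.
Risk-neutral probability p = (1.0725 − 0.85)/(1.4 − 0.85) = 0.2225/0.5500 = 0.4046
Terminal stock prices: S_uu = 254.8, S_ud = 154.7, S_dd = 93.92
Terminal payoffs (S − K): max(129.8, 0) = 129.8, max(29.7, 0) = 29.7, max(-31.08, 0) = 0
Node u (S = 182): V_u = e^(−0.09)·[0.4046·129.8000 + 0.5954·29.7000] = 64.1548
Node d (S = 110.5): V_d = e^(−0.09)·[0.4046·29.7000 + 0.5954·0.0000] = 10.9813
Node 0 (S = 130): V_0 = e^(−0.09)·[0.4046·64.1548 + 0.5954·10.9813] = 29.6965

29.70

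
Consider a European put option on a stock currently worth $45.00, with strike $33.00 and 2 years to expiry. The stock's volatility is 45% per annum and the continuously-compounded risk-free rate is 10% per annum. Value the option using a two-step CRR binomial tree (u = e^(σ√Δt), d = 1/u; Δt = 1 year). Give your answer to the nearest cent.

$2.98

CRR parameters: u = e^(σ√Δt) = e^(0.45·√1) = 1.5683, d = 1/u = 0.6376
Per-period rate: rΔt = 0.1·1 = 0.1, so R = e^0.1 = 1.1052
Risk-neutral probability p = (e^0.1 − 0.6376)/(1.5683 − 0.6376) = 0.4675/0.9307 = 0.5024
Terminal stock prices: S_uu = 110.7, S_ud = 45, S_dd = 18.3
Terminal payoffs (K − S): max(-77.68, 0) = 0, max(-12, 0) = 0, max(14.7, 0) = 14.7
Node u (S = 70.57): V_u = e^(−0.1)·[0.5024·0.0000 + 0.4976·0.0000] = 0.0000
Node d (S = 28.69): V_d = e^(−0.1)·[0.5024·0.0000 + 0.4976·14.7044] = 6.6211
Node 0 (S = 45): V_0 = e^(−0.1)·[0.5024·0.0000 + 0.4976·6.6211] = 2.9813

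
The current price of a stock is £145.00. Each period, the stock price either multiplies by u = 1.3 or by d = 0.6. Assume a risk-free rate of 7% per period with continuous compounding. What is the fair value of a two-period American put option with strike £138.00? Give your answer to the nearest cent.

£20.20

Risk-neutral probability p = (e^0.07 − 0.6)/(1.3 − 0.6) = 0.4725/0.7000 = 0.6750
Terminal stock prices: S_uu = 245.1, S_ud = 113.1, S_dd = 52.2
Terminal payoffs (K − S): max(-107.1, 0) = 0, max(24.9, 0) = 24.9, max(85.8, 0) = 85.8
Node u (S = 188.5): continuation = e^(−0.07)·[0.6750·0.0000 + 0.3250·24.9000] = 7.5451; exercise value = 0.0000 ≤ continuation, so V_u = 7.5451
Node d (S = 87): continuation = e^(−0.07)·[0.6750·24.9000 + 0.3250·85.8000] = 41.6703; exercise value = 51.0000 > continuation, so V_d = 51.0000 (exercise)
Node 0 (S = 145): continuation = e^(−0.07)·[0.6750·7.5451 + 0.3250·51.0000] = 20.2026; exercise value = 0.0000 ≤ continuation, so V_0 = 20.2026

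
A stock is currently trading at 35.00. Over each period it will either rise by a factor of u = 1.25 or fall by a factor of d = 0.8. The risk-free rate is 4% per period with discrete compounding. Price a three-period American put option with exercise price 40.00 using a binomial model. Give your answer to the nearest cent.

Risk-neutral probability p = (1 + 0.04 − 0.8)/(1.25 − 0.8) = 0.2400/0.4500 = 0.5333
Terminal stock prices: S_uuu = 68.36, S_uud = 43.75, S_udd = 28, S_ddd = 17.92
Terminal payoffs (K − S): max(-28.36, 0) = 0, max(-3.75, 0) = 0, max(12, 0) = 12, max(22.08, 0) = 22.08
Node uu (S = 54.69): continuation = 1/1.04·[0.5333·0.0000 + 0.4667·0.0000] = 0.0000; exercise value = 0.0000 ≤ continuation, so V_uu = 0.0000
Node ud (S = 35): continuation = 1/1.04·[0.5333·0.0000 + 0.4667·12.0000] = 5.3846; exercise value = 5.0000 ≤ continuation, so V_ud = 5.3846
Node dd (S = 22.4): continuation = 1/1.04·[0.5333·12.0000 + 0.4667·22.0800] = 16.0615; exercise value = 17.6000 > continuation, so V_dd = 17.6000 (exercise)
Node u (S = 43.75): continuation = 1/1.04·[0.5333·0.0000 + 0.4667·5.3846] = 2.4162; exercise value = 0.0000 ≤ continuation, so V_u = 2.4162
Node d (S = 28): continuation = 1/1.04·[0.5333·5.3846 + 0.4667·17.6000] = 10.6588; exercise value = 12.0000 > continuation, so V_d = 12.0000 (exercise)
Node 0 (S = 35): continuation = 1/1.04·[0.5333·2.4162 + 0.4667·12.0000] = 6.6237; exercise value = 5.0000 ≤ continuation, so V_0 = 6.6237

6.62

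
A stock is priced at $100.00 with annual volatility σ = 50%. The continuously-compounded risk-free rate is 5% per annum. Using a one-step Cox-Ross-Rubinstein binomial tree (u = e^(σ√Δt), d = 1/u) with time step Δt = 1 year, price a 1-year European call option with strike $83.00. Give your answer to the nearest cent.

$33.23

CRR parameters: u = e^(σ√Δt) = e^(0.5·√1) = 1.6487, d = 1/u = 0.6065
Per-period rate: rΔt = 0.05·1 = 0.05, so R = e^0.05 = 1.0513
Risk-neutral probability p = (e^0.05 − 0.6065)/(1.6487 − 0.6065) = 0.4447/1.0422 = 0.4267
Terminal stock prices: S_u = 164.9, S_d = 60.65
Terminal payoffs (S − K): max(81.87, 0) = 81.87, max(-22.35, 0) = 0
Node 0 (S = 100): V_0 = e^(−0.05)·[0.4267·81.8721 + 0.5733·0.0000] = 33.2339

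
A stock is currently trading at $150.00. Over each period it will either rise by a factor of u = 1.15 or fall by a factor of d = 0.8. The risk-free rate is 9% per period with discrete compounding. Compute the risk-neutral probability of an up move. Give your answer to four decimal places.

Risk-neutral probability p = (1 + 0.09 − 0.8)/(1.15 − 0.8) = 0.2900/0.3500 = 0.8286

p = 0.8286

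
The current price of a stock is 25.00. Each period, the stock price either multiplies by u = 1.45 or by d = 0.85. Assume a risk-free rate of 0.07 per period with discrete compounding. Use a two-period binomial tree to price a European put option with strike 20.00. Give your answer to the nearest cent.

0.68

Risk-neutral probability p = (1 + 0.07 − 0.85)/(1.45 − 0.85) = 0.2200/0.6000 = 0.3667
Terminal stock prices: S_uu = 52.56, S_ud = 30.81, S_dd = 18.06
Terminal payoffs (K − S): max(-32.56, 0) = 0, max(-10.81, 0) = 0, max(1.938, 0) = 1.938
Node u (S = 36.25): V_u = 1/1.07·[0.3667·0.0000 + 0.6333·0.0000] = 0.0000
Node d (S = 21.25): V_d = 1/1.07·[0.3667·0.0000 + 0.6333·1.9375] = 1.1468
Node 0 (S = 25): V_0 = 1/1.07·[0.3667·0.0000 + 0.6333·1.1468] = 0.6788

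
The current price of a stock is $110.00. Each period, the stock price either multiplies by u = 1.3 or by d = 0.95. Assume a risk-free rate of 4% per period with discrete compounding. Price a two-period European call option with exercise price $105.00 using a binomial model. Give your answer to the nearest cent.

$15.84

Risk-neutral probability p = (1 + 0.04 − 0.95)/(1.3 − 0.95) = 0.0900/0.3500 = 0.2571
Terminal stock prices: S_uu = 185.9, S_ud = 135.8, S_dd = 99.27
Terminal payoffs (S − K): max(80.9, 0) = 80.9, max(30.85, 0) = 30.85, max(-5.725, 0) = 0
Node u (S = 143): V_u = 1/1.04·[0.2571·80.9000 + 0.7429·30.8500] = 42.0385
Node d (S = 104.5): V_d = 1/1.04·[0.2571·30.8500 + 0.7429·0.0000] = 7.6277
Node 0 (S = 110): V_0 = 1/1.04·[0.2571·42.0385 + 0.7429·7.6277] = 15.8425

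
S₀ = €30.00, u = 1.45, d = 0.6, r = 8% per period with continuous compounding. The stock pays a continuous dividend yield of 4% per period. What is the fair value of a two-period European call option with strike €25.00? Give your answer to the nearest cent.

€9.19

Per-period risk-free factor R = e^0.08 = 1.0833; dividend-adjusted growth = e^(0.08−0.04) = 1.0408.
Risk-neutral probability p = (1.0408 − 0.6)/(1.45 − 0.6) = 0.4408/0.8500 = 0.5186
Terminal stock prices: S_uu = 63.08, S_ud = 26.1, S_dd = 10.8
Terminal payoffs (S − K): max(38.08, 0) = 38.08, max(1.1, 0) = 1.1, max(-14.2, 0) = 0
Node u (S = 43.5): V_u = e^(−0.08)·[0.5186·38.0750 + 0.4814·1.1000] = 18.7164
Node d (S = 18): V_d = e^(−0.08)·[0.5186·1.1000 + 0.4814·0.0000] = 0.5266
Node 0 (S = 30): V_0 = e^(−0.08)·[0.5186·18.7164 + 0.4814·0.5266] = 9.1941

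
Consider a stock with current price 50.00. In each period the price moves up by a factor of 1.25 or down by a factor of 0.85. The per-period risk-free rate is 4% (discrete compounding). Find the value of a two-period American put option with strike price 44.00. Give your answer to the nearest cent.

2.01

Risk-neutral probability p = (1 + 0.04 − 0.85)/(1.25 − 0.85) = 0.1900/0.4000 = 0.4750
Terminal stock prices: S_uu = 78.12, S_ud = 53.12, S_dd = 36.12
Terminal payoffs (K − S): max(-34.12, 0) = 0, max(-9.125, 0) = 0, max(7.875, 0) = 7.875
Node u (S = 62.5): continuation = 1/1.04·[0.4750·0.0000 + 0.5250·0.0000] = 0.0000; exercise value = 0.0000 ≤ continuation, so V_u = 0.0000
Node d (S = 42.5): continuation = 1/1.04·[0.4750·0.0000 + 0.5250·7.8750] = 3.9754; exercise value = 1.5000 ≤ continuation, so V_d = 3.9754
Node 0 (S = 50): continuation = 1/1.04·[0.4750·0.0000 + 0.5250·3.9754] = 2.0068; exercise value = 0.0000 ≤ continuation, so V_0 = 2.0068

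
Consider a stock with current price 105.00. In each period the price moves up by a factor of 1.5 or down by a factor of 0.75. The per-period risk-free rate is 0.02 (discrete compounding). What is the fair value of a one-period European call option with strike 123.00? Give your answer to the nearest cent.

12.18

Risk-neutral probability p = (1 + 0.02 − 0.75)/(1.5 − 0.75) = 0.2700/0.7500 = 0.3600
Terminal stock prices: S_u = 157.5, S_d = 78.75
Terminal payoffs (S − K): max(34.5, 0) = 34.5, max(-44.25, 0) = 0
Node 0 (S = 105): V_0 = 1/1.02·[0.3600·34.5000 + 0.6400·0.0000] = 12.1765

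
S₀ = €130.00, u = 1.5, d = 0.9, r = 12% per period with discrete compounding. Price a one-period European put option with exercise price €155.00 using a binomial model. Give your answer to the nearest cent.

€21.49

Risk-neutral probability p = (1 + 0.12 − 0.9)/(1.5 − 0.9) = 0.2200/0.6000 = 0.3667
Terminal stock prices: S_u = 195, S_d = 117
Terminal payoffs (K − S): max(-40, 0) = 0, max(38, 0) = 38
Node 0 (S = 130): V_0 = 1/1.12·[0.3667·0.0000 + 0.6333·38.0000] = 21.4881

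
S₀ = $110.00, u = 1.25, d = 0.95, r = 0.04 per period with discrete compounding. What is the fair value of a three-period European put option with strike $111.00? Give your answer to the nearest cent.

Risk-neutral probability p = (1 + 0.04 − 0.95)/(1.25 − 0.95) = 0.0900/0.3000 = 0.3000
Terminal stock prices: S_uuu = 214.8, S_uud = 163.3, S_udd = 124.1, S_ddd = 94.31
Terminal payoffs (K − S): max(-103.8, 0) = 0, max(-52.28, 0) = 0, max(-13.09, 0) = 0, max(16.69, 0) = 16.69
Node uu (S = 171.9): V_uu = 1/1.04·[0.3000·0.0000 + 0.7000·0.0000] = 0.0000
Node ud (S = 130.6): V_ud = 1/1.04·[0.3000·0.0000 + 0.7000·0.0000] = 0.0000
Node dd (S = 99.27): V_dd = 1/1.04·[0.3000·0.0000 + 0.7000·16.6888] = 11.2328
Node u (S = 137.5): V_u = 1/1.04·[0.3000·0.0000 + 0.7000·0.0000] = 0.0000
Node d (S = 104.5): V_d = 1/1.04·[0.3000·0.0000 + 0.7000·11.2328] = 7.5605
Node 0 (S = 110): V_0 = 1/1.04·[0.3000·0.0000 + 0.7000·7.5605] = 5.0888

$5.09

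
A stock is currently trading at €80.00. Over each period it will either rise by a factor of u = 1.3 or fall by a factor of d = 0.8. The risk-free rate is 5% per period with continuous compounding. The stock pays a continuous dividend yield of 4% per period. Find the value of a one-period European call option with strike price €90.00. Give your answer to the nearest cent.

Per-period risk-free factor R = e^0.05 = 1.0513; dividend-adjusted growth = e^(0.05−0.04) = 1.0101.
Risk-neutral probability p = (1.0101 − 0.8)/(1.3 − 0.8) = 0.2101/0.5000 = 0.4201
Terminal stock prices: S_u = 104, S_d = 64
Terminal payoffs (S − K): max(14, 0) = 14, max(-26, 0) = 0
Node 0 (S = 80): V_0 = e^(−0.05)·[0.4201·14.0000 + 0.5799·0.0000] = 5.5946

€5.59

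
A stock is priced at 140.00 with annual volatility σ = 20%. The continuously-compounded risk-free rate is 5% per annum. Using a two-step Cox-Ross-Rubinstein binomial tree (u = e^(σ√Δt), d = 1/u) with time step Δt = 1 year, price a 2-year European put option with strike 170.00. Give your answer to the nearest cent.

25.55

CRR parameters: u = e^(σ√Δt) = e^(0.2·√1) = 1.2214, d = 1/u = 0.8187
Per-period rate: rΔt = 0.05·1 = 0.05, so R = e^0.05 = 1.0513
Risk-neutral probability p = (e^0.05 − 0.8187)/(1.2214 − 0.8187) = 0.2325/0.4027 = 0.5775
Terminal stock prices: S_uu = 208.9, S_ud = 140, S_dd = 93.84
Terminal payoffs (K − S): max(-38.86, 0) = 0, max(30, 0) = 30, max(76.16, 0) = 76.16
Node u (S = 171): V_u = e^(−0.05)·[0.5775·0.0000 + 0.4225·30.0000] = 12.0570
Node d (S = 114.6): V_d = e^(−0.05)·[0.5775·30.0000 + 0.4225·76.1552] = 47.0867
Node 0 (S = 140): V_0 = e^(−0.05)·[0.5775·12.0570 + 0.4225·47.0867] = 25.5475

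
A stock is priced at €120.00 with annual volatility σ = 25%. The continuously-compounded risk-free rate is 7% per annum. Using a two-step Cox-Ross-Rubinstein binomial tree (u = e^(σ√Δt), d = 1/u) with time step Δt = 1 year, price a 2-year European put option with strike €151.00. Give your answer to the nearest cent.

CRR parameters: u = e^(σ√Δt) = e^(0.25·√1) = 1.2840, d = 1/u = 0.7788
Per-period rate: rΔt = 0.07·1 = 0.07, so R = e^0.07 = 1.0725
Risk-neutral probability p = (e^0.07 − 0.7788)/(1.2840 − 0.7788) = 0.2937/0.5052 = 0.5813
Terminal stock prices: S_uu = 197.8, S_ud = 120, S_dd = 72.78
Terminal payoffs (K − S): max(-46.85, 0) = 0, max(31, 0) = 31, max(78.22, 0) = 78.22
Node u (S = 154.1): V_u = e^(−0.07)·[0.5813·0.0000 + 0.4187·31.0000] = 12.1010
Node d (S = 93.46): V_d = e^(−0.07)·[0.5813·31.0000 + 0.4187·78.2163] = 47.3354
Node 0 (S = 120): V_0 = e^(−0.07)·[0.5813·12.1010 + 0.4187·47.3354] = 25.0369

€25.04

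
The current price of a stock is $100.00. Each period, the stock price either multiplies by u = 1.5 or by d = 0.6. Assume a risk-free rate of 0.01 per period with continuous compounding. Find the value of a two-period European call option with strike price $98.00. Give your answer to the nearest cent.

$25.84

Risk-neutral probability p = (e^0.01 − 0.6)/(1.5 − 0.6) = 0.4101/0.9000 = 0.4556
Terminal stock prices: S_uu = 225, S_ud = 90, S_dd = 36
Terminal payoffs (S − K): max(127, 0) = 127, max(-8, 0) = 0, max(-62, 0) = 0
Node u (S = 150): V_u = e^(−0.01)·[0.4556·127.0000 + 0.5444·0.0000] = 57.2869
Node d (S = 60): V_d = e^(−0.01)·[0.4556·0.0000 + 0.5444·0.0000] = 0.0000
Node 0 (S = 100): V_0 = e^(−0.01)·[0.4556·57.2869 + 0.5444·0.0000] = 25.8409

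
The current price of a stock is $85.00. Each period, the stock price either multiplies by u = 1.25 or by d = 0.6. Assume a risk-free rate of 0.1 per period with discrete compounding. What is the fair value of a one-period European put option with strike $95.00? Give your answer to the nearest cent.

Risk-neutral probability p = (1 + 0.1 − 0.6)/(1.25 − 0.6) = 0.5000/0.6500 = 0.7692
Terminal stock prices: S_u = 106.2, S_d = 51
Terminal payoffs (K − S): max(-11.25, 0) = 0, max(44, 0) = 44
Node 0 (S = 85): V_0 = 1/1.1·[0.7692·0.0000 + 0.2308·44.0000] = 9.2308

$9.23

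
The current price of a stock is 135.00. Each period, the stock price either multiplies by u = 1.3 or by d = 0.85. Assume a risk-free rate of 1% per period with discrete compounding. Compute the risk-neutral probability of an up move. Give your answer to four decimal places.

p = 0.3556

Risk-neutral probability p = (1 + 0.01 − 0.85)/(1.3 − 0.85) = 0.1600/0.4500 = 0.3556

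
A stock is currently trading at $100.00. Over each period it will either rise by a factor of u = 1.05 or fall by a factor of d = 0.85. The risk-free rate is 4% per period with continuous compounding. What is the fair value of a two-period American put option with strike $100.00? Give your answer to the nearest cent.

Risk-neutral probability p = (e^0.04 − 0.85)/(1.05 − 0.85) = 0.1908/0.2000 = 0.9541
Terminal stock prices: S_uu = 110.2, S_ud = 89.25, S_dd = 72.25
Terminal payoffs (K − S): max(-10.25, 0) = 0, max(10.75, 0) = 10.75, max(27.75, 0) = 27.75
Node u (S = 105): continuation = e^(−0.04)·[0.9541·0.0000 + 0.0459·10.7500] = 0.4746; exercise value = 0.0000 ≤ continuation, so V_u = 0.4746
Node d (S = 85): continuation = e^(−0.04)·[0.9541·10.7500 + 0.0459·27.7500] = 11.0789; exercise value = 15.0000 > continuation, so V_d = 15.0000 (exercise)
Node 0 (S = 100): continuation = e^(−0.04)·[0.9541·0.4746 + 0.0459·15.0000] = 1.0972; exercise value = 0.0000 ≤ continuation, so V_0 = 1.0972

$1.10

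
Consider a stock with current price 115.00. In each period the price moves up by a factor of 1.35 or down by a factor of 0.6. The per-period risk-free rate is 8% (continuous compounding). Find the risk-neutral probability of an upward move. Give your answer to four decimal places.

p = 0.6444

Risk-neutral probability p = (e^0.08 − 0.6)/(1.35 − 0.6) = 0.4833/0.7500 = 0.6444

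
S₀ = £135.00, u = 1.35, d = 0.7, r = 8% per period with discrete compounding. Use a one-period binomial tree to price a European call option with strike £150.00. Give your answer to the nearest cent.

£17.46

Risk-neutral probability p = (1 + 0.08 − 0.7)/(1.35 − 0.7) = 0.3800/0.6500 = 0.5846
Terminal stock prices: S_u = 182.2, S_d = 94.5
Terminal payoffs (S − K): max(32.25, 0) = 32.25, max(-55.5, 0) = 0
Node 0 (S = 135): V_0 = 1/1.08·[0.5846·32.2500 + 0.4154·0.0000] = 17.4573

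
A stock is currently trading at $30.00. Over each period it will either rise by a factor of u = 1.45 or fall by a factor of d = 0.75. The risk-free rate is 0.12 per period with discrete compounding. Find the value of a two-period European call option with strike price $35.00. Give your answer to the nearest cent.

$6.25

Risk-neutral probability p = (1 + 0.12 − 0.75)/(1.45 − 0.75) = 0.3700/0.7000 = 0.5286
Terminal stock prices: S_uu = 63.08, S_ud = 32.62, S_dd = 16.88
Terminal payoffs (S − K): max(28.08, 0) = 28.08, max(-2.375, 0) = 0, max(-18.12, 0) = 0
Node u (S = 43.5): V_u = 1/1.12·[0.5286·28.0750 + 0.4714·0.0000] = 13.2497
Node d (S = 22.5): V_d = 1/1.12·[0.5286·0.0000 + 0.4714·0.0000] = 0.0000
Node 0 (S = 30): V_0 = 1/1.12·[0.5286·13.2497 + 0.4714·0.0000] = 6.2530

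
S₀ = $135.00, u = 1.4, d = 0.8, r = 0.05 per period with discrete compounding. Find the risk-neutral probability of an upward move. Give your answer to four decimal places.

Risk-neutral probability p = (1 + 0.05 − 0.8)/(1.4 − 0.8) = 0.2500/0.6000 = 0.4167

p = 0.4167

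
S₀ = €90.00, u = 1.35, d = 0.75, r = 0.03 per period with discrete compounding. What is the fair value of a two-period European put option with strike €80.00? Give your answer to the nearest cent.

Risk-neutral probability p = (1 + 0.03 − 0.75)/(1.35 − 0.75) = 0.2800/0.6000 = 0.4667
Terminal stock prices: S_uu = 164, S_ud = 91.13, S_dd = 50.62
Terminal payoffs (K − S): max(-84.03, 0) = 0, max(-11.13, 0) = 0, max(29.38, 0) = 29.38
Node u (S = 121.5): V_u = 1/1.03·[0.4667·0.0000 + 0.5333·0.0000] = 0.0000
Node d (S = 67.5): V_d = 1/1.03·[0.4667·0.0000 + 0.5333·29.3750] = 15.2104
Node 0 (S = 90): V_0 = 1/1.03·[0.4667·0.0000 + 0.5333·15.2104] = 7.8759

€7.88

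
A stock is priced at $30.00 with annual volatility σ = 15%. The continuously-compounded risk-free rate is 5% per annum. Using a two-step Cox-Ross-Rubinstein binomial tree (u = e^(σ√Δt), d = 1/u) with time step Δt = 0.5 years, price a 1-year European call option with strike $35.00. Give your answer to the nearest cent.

CRR parameters: u = e^(σ√Δt) = e^(0.15·√0.5) = 1.1119, d = 1/u = 0.8994
Per-period rate: rΔt = 0.05·0.5 = 0.025, so R = e^0.025 = 1.0253
Risk-neutral probability p = (e^0.025 − 0.8994)/(1.1119 − 0.8994) = 0.1259/0.2125 = 0.5926
Terminal stock prices: S_uu = 37.09, S_ud = 30, S_dd = 24.27
Terminal payoffs (S − K): max(2.089, 0) = 2.089, max(-5, 0) = 0, max(-10.73, 0) = 0
Node u (S = 33.36): V_u = e^(−0.025)·[0.5926·2.0893 + 0.4074·0.0000] = 1.2076
Node d (S = 26.98): V_d = e^(−0.025)·[0.5926·0.0000 + 0.4074·0.0000] = 0.0000
Node 0 (S = 30): V_0 = e^(−0.025)·[0.5926·1.2076 + 0.4074·0.0000] = 0.6980

$0.70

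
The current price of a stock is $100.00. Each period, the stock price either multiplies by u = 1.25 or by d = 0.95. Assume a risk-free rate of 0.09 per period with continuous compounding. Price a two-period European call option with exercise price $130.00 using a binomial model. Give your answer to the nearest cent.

$5.06

Risk-neutral probability p = (e^0.09 − 0.95)/(1.25 − 0.95) = 0.1442/0.3000 = 0.4806
Terminal stock prices: S_uu = 156.2, S_ud = 118.8, S_dd = 90.25
Terminal payoffs (S − K): max(26.25, 0) = 26.25, max(-11.25, 0) = 0, max(-39.75, 0) = 0
Node u (S = 125): V_u = e^(−0.09)·[0.4806·26.2500 + 0.5194·0.0000] = 11.5295
Node d (S = 95): V_d = e^(−0.09)·[0.4806·0.0000 + 0.5194·0.0000] = 0.0000
Node 0 (S = 100): V_0 = e^(−0.09)·[0.4806·11.5295 + 0.5194·0.0000] = 5.0639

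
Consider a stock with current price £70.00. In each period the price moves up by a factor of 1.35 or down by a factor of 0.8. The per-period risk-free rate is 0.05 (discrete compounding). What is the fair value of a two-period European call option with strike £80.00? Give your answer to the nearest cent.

Risk-neutral probability p = (1 + 0.05 − 0.8)/(1.35 − 0.8) = 0.2500/0.5500 = 0.4545
Terminal stock prices: S_uu = 127.6, S_ud = 75.6, S_dd = 44.8
Terminal payoffs (S − K): max(47.58, 0) = 47.58, max(-4.4, 0) = 0, max(-35.2, 0) = 0
Node u (S = 94.5): V_u = 1/1.05·[0.4545·47.5750 + 0.5455·0.0000] = 20.5952
Node d (S = 56): V_d = 1/1.05·[0.4545·0.0000 + 0.5455·0.0000] = 0.0000
Node 0 (S = 70): V_0 = 1/1.05·[0.4545·20.5952 + 0.5455·0.0000] = 8.9157

£8.92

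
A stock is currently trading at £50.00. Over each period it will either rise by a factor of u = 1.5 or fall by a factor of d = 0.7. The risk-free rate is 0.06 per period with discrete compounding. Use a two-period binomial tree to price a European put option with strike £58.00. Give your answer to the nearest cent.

£11.44

Risk-neutral probability p = (1 + 0.06 − 0.7)/(1.5 − 0.7) = 0.3600/0.8000 = 0.4500
Terminal stock prices: S_uu = 112.5, S_ud = 52.5, S_dd = 24.5
Terminal payoffs (K − S): max(-54.5, 0) = 0, max(5.5, 0) = 5.5, max(33.5, 0) = 33.5
Node u (S = 75): V_u = 1/1.06·[0.4500·0.0000 + 0.5500·5.5000] = 2.8538
Node d (S = 35): V_d = 1/1.06·[0.4500·5.5000 + 0.5500·33.5000] = 19.7170
Node 0 (S = 50): V_0 = 1/1.06·[0.4500·2.8538 + 0.5500·19.7170] = 11.4420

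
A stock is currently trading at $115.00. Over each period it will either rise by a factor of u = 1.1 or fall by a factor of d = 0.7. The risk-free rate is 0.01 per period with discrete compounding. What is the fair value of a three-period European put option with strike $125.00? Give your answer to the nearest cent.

Risk-neutral probability p = (1 + 0.01 − 0.7)/(1.1 − 0.7) = 0.3100/0.4000 = 0.7750
Terminal stock prices: S_uuu = 153.1, S_uud = 97.41, S_udd = 61.98, S_ddd = 39.44
Terminal payoffs (K − S): max(-28.07, 0) = 0, max(27.59, 0) = 27.59, max(63.02, 0) = 63.02, max(85.56, 0) = 85.56
Node uu (S = 139.2): V_uu = 1/1.01·[0.7750·0.0000 + 0.2250·27.5950] = 6.1474
Node ud (S = 88.55): V_ud = 1/1.01·[0.7750·27.5950 + 0.2250·63.0150] = 35.2124
Node dd (S = 56.35): V_dd = 1/1.01·[0.7750·63.0150 + 0.2250·85.5550] = 67.4124
Node u (S = 126.5): V_u = 1/1.01·[0.7750·6.1474 + 0.2250·35.2124] = 12.5614
Node d (S = 80.5): V_d = 1/1.01·[0.7750·35.2124 + 0.2250·67.4124] = 42.0370
Node 0 (S = 115): V_0 = 1/1.01·[0.7750·12.5614 + 0.2250·42.0370] = 19.0034

$19.00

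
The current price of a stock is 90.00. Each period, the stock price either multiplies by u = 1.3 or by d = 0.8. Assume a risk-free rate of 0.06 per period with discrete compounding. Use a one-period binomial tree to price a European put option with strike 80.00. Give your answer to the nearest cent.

Risk-neutral probability p = (1 + 0.06 − 0.8)/(1.3 − 0.8) = 0.2600/0.5000 = 0.5200
Terminal stock prices: S_u = 117, S_d = 72
Terminal payoffs (K − S): max(-37, 0) = 0, max(8, 0) = 8
Node 0 (S = 90): V_0 = 1/1.06·[0.5200·0.0000 + 0.4800·8.0000] = 3.6226

3.62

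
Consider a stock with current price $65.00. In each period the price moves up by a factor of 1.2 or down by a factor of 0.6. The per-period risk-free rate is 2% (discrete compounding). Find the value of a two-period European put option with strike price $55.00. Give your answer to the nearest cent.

Risk-neutral probability p = (1 + 0.02 − 0.6)/(1.2 − 0.6) = 0.4200/0.6000 = 0.7000
Terminal stock prices: S_uu = 93.6, S_ud = 46.8, S_dd = 23.4
Terminal payoffs (K − S): max(-38.6, 0) = 0, max(8.2, 0) = 8.2, max(31.6, 0) = 31.6
Node u (S = 78): V_u = 1/1.02·[0.7000·0.0000 + 0.3000·8.2000] = 2.4118
Node d (S = 39): V_d = 1/1.02·[0.7000·8.2000 + 0.3000·31.6000] = 14.9216
Node 0 (S = 65): V_0 = 1/1.02·[0.7000·2.4118 + 0.3000·14.9216] = 6.0438

$6.04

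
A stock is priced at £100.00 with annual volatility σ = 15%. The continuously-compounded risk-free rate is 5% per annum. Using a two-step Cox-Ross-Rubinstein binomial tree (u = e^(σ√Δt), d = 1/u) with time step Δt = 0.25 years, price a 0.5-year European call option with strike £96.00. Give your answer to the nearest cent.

CRR parameters: u = e^(σ√Δt) = e^(0.15·√0.25) = 1.0779, d = 1/u = 0.9277
Per-period rate: rΔt = 0.05·0.25 = 0.0125, so R = e^0.0125 = 1.0126
Risk-neutral probability p = (e^0.0125 − 0.9277)/(1.0779 − 0.9277) = 0.0848/0.1501 = 0.5650
Terminal stock prices: S_uu = 116.2, S_ud = 100, S_dd = 86.07
Terminal payoffs (S − K): max(20.18, 0) = 20.18, max(4, 0) = 4, max(-9.929, 0) = 0
Node u (S = 107.8): V_u = e^(−0.0125)·[0.5650·20.1834 + 0.4350·4.0000] = 12.9809
Node d (S = 92.77): V_d = e^(−0.0125)·[0.5650·4.0000 + 0.4350·0.0000] = 2.2321
Node 0 (S = 100): V_0 = e^(−0.0125)·[0.5650·12.9809 + 0.4350·2.2321] = 8.2024

£8.20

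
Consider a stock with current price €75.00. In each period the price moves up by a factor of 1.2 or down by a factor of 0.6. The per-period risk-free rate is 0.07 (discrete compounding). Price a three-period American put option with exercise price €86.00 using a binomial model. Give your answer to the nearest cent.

Risk-neutral probability p = (1 + 0.07 − 0.6)/(1.2 − 0.6) = 0.4700/0.6000 = 0.7833
Terminal stock prices: S_uuu = 129.6, S_uud = 64.8, S_udd = 32.4, S_ddd = 16.2
Terminal payoffs (K − S): max(-43.6, 0) = 0, max(21.2, 0) = 21.2, max(53.6, 0) = 53.6, max(69.8, 0) = 69.8
Node uu (S = 108): continuation = 1/1.07·[0.7833·0.0000 + 0.2167·21.2000] = 4.2928; exercise value = 0.0000 ≤ continuation, so V_uu = 4.2928
Node ud (S = 54): continuation = 1/1.07·[0.7833·21.2000 + 0.2167·53.6000] = 26.3738; exercise value = 32.0000 > continuation, so V_ud = 32.0000 (exercise)
Node dd (S = 27): continuation = 1/1.07·[0.7833·53.6000 + 0.2167·69.8000] = 53.3738; exercise value = 59.0000 > continuation, so V_dd = 59.0000 (exercise)
Node u (S = 90): continuation = 1/1.07·[0.7833·4.2928 + 0.2167·32.0000] = 9.6225; exercise value = 0.0000 ≤ continuation, so V_u = 9.6225
Node d (S = 45): continuation = 1/1.07·[0.7833·32.0000 + 0.2167·59.0000] = 35.3738; exercise value = 41.0000 > continuation, so V_d = 41.0000 (exercise)
Node 0 (S = 75): continuation = 1/1.07·[0.7833·9.6225 + 0.2167·41.0000] = 15.3467; exercise value = 11.0000 ≤ continuation, so V_0 = 15.3467

€15.35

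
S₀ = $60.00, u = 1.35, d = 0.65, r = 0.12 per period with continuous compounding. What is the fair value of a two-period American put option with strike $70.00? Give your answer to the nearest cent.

Risk-neutral probability p = (e^0.12 − 0.65)/(1.35 − 0.65) = 0.4775/0.7000 = 0.6821
Terminal stock prices: S_uu = 109.4, S_ud = 52.65, S_dd = 25.35
Terminal payoffs (K − S): max(-39.35, 0) = 0, max(17.35, 0) = 17.35, max(44.65, 0) = 44.65
Node u (S = 81): continuation = e^(−0.12)·[0.6821·0.0000 + 0.3179·17.3500] = 4.8913; exercise value = 0.0000 ≤ continuation, so V_u = 4.8913
Node d (S = 39): continuation = e^(−0.12)·[0.6821·17.3500 + 0.3179·44.6500] = 23.0844; exercise value = 31.0000 > continuation, so V_d = 31.0000 (exercise)
Node 0 (S = 60): continuation = e^(−0.12)·[0.6821·4.8913 + 0.3179·31.0000] = 11.6987; exercise value = 10.0000 ≤ continuation, so V_0 = 11.6987

$11.70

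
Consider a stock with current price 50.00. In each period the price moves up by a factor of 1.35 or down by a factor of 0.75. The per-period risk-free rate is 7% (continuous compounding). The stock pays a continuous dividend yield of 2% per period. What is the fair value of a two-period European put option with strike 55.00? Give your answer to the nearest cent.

Per-period risk-free factor R = e^0.07 = 1.0725; dividend-adjusted growth = e^(0.07−0.02) = 1.0513.
Risk-neutral probability p = (1.0513 − 0.75)/(1.35 − 0.75) = 0.3013/0.6000 = 0.5021
Terminal stock prices: S_uu = 91.13, S_ud = 50.62, S_dd = 28.12
Terminal payoffs (K − S): max(-36.13, 0) = 0, max(4.375, 0) = 4.375, max(26.88, 0) = 26.88
Node u (S = 67.5): V_u = e^(−0.07)·[0.5021·0.0000 + 0.4979·4.3750] = 2.0310
Node d (S = 37.5): V_d = e^(−0.07)·[0.5021·4.3750 + 0.4979·26.8750] = 14.5242
Node 0 (S = 50): V_0 = e^(−0.07)·[0.5021·2.0310 + 0.4979·14.5242] = 7.6933

7.69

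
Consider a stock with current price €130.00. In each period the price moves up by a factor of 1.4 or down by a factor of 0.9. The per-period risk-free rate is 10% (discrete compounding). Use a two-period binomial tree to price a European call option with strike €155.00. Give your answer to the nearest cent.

€16.69

Risk-neutral probability p = (1 + 0.1 − 0.9)/(1.4 − 0.9) = 0.2000/0.5000 = 0.4000
Terminal stock prices: S_uu = 254.8, S_ud = 163.8, S_dd = 105.3
Terminal payoffs (S − K): max(99.8, 0) = 99.8, max(8.8, 0) = 8.8, max(-49.7, 0) = 0
Node u (S = 182): V_u = 1/1.1·[0.4000·99.8000 + 0.6000·8.8000] = 41.0909
Node d (S = 117): V_d = 1/1.1·[0.4000·8.8000 + 0.6000·0.0000] = 3.2000
Node 0 (S = 130): V_0 = 1/1.1·[0.4000·41.0909 + 0.6000·3.2000] = 16.6876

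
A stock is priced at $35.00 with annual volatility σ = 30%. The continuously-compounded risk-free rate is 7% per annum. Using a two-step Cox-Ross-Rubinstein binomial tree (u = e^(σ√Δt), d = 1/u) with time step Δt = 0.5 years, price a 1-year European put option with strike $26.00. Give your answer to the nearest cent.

CRR parameters: u = e^(σ√Δt) = e^(0.3·√0.5) = 1.2363, d = 1/u = 0.8089
Per-period rate: rΔt = 0.07·0.5 = 0.035, so R = e^0.035 = 1.0356
Risk-neutral probability p = (e^0.035 − 0.8089)/(1.2363 − 0.8089) = 0.2268/0.4275 = 0.5305
Terminal stock prices: S_uu = 53.5, S_ud = 35, S_dd = 22.9
Terminal payoffs (K − S): max(-27.5, 0) = 0, max(-9, 0) = 0, max(3.101, 0) = 3.101
Node u (S = 43.27): V_u = e^(−0.035)·[0.5305·0.0000 + 0.4695·0.0000] = 0.0000
Node d (S = 28.31): V_d = e^(−0.035)·[0.5305·0.0000 + 0.4695·3.1012] = 1.4060
Node 0 (S = 35): V_0 = e^(−0.035)·[0.5305·0.0000 + 0.4695·1.4060] = 0.6374

$0.64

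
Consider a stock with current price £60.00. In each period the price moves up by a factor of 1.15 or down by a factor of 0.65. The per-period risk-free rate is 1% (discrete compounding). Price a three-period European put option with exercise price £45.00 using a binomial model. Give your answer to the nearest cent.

£3.21

Risk-neutral probability p = (1 + 0.01 − 0.65)/(1.15 − 0.65) = 0.3600/0.5000 = 0.7200
Terminal stock prices: S_uuu = 91.25, S_uud = 51.58, S_udd = 29.15, S_ddd = 16.48
Terminal payoffs (K − S): max(-46.25, 0) = 0, max(-6.578, 0) = 0, max(15.85, 0) = 15.85, max(28.52, 0) = 28.52
Node uu (S = 79.35): V_uu = 1/1.01·[0.7200·0.0000 + 0.2800·0.0000] = 0.0000
Node ud (S = 44.85): V_ud = 1/1.01·[0.7200·0.0000 + 0.2800·15.8475] = 4.3934
Node dd (S = 25.35): V_dd = 1/1.01·[0.7200·15.8475 + 0.2800·28.5225] = 19.2045
Node u (S = 69): V_u = 1/1.01·[0.7200·0.0000 + 0.2800·4.3934] = 1.2180
Node d (S = 39): V_d = 1/1.01·[0.7200·4.3934 + 0.2800·19.2045] = 8.4559
Node 0 (S = 60): V_0 = 1/1.01·[0.7200·1.2180 + 0.2800·8.4559] = 3.2125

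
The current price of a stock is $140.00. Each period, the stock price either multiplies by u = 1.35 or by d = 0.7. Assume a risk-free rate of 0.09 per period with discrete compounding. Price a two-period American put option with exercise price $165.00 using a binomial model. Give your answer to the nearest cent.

$31.19

Risk-neutral probability p = (1 + 0.09 − 0.7)/(1.35 − 0.7) = 0.3900/0.6500 = 0.6000
Terminal stock prices: S_uu = 255.2, S_ud = 132.3, S_dd = 68.6
Terminal payoffs (K − S): max(-90.15, 0) = 0, max(32.7, 0) = 32.7, max(96.4, 0) = 96.4
Node u (S = 189): continuation = 1/1.09·[0.6000·0.0000 + 0.4000·32.7000] = 12.0000; exercise value = 0.0000 ≤ continuation, so V_u = 12.0000
Node d (S = 98): continuation = 1/1.09·[0.6000·32.7000 + 0.4000·96.4000] = 53.3761; exercise value = 67.0000 > continuation, so V_d = 67.0000 (exercise)
Node 0 (S = 140): continuation = 1/1.09·[0.6000·12.0000 + 0.4000·67.0000] = 31.1927; exercise value = 25.0000 ≤ continuation, so V_0 = 31.1927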